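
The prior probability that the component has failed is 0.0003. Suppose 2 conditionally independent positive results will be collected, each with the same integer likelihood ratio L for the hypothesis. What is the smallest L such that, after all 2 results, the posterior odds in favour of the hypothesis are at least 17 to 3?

Prior odds = 0.0003/0.9997 = 3/9997.
Target odds = 17/3.
Need L² ≥ 17/3 ÷ (3/9997) = 169949/9.
137² = 18769 < 169949/9 ≤ 19044 = 138², so L = 138.

138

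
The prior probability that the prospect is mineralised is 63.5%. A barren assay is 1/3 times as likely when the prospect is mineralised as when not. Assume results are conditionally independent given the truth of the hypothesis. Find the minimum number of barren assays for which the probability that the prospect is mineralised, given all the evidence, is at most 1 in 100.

Prior odds: 0.635 ÷ 0.365 = 127/73.
Likelihood ratio per barren assay = 1/3.
Target posterior odds = 0.01/0.99 = 1/99.
Require (1/3)ⁿ ≤ 1/99 ÷ (127/73) = 73/12573.
(1/3)⁴ = 1/81 is still above 73/12573 but (1/3)⁵ = 1/243 is at or below it, so n = 5.

5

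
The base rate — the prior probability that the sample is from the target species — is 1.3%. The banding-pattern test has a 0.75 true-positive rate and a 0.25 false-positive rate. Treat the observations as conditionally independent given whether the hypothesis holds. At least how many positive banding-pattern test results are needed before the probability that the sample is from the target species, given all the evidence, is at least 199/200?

9

Prior odds: 0.013 ÷ 0.987 = 13/987.
Likelihood ratio of a positive result = 0.75/0.25 = 3.
Target odds: 0.995 ÷ 0.005 = 199.
Require 3ⁿ ≥ 199 ÷ (13/987) = 196413/13.
3⁸ = 6561 falls short of 196413/13 but 3⁹ = 19683 reaches it, so n = 9.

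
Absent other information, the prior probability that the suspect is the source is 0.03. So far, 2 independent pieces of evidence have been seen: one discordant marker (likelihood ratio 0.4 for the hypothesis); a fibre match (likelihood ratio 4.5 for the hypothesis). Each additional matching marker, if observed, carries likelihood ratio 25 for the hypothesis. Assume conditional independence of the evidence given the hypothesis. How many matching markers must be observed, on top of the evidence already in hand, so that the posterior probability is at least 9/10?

Prior odds = 0.03/0.97 = 3/97.
Combined Bayes factor of the evidence already in hand = 0.4 × 4.5 = 1.8.
Odds after that evidence = (3/97) × 1.8 = 27/485.
Target odds = 0.9/0.1 = 9.
Need 25ⁿ ≥ 9 ÷ (27/485) = 485/3.
25¹ = 25 falls short of 485/3 but 25² = 625 reaches it, so n = 2.

2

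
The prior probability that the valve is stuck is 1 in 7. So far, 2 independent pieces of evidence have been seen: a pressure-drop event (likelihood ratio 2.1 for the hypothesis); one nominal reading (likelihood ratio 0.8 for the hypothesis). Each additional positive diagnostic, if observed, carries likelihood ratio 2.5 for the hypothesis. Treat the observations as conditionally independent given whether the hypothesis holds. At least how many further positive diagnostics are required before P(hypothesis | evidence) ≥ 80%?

Prior odds = (1/7)/(6/7) = 1/6.
Combined Bayes factor of the evidence already in hand = 2.1 × 0.8 = 1.68.
Odds after that evidence = (1/6) × 1.68 = 0.28.
Target odds = 0.8/0.2 = 4.
Need 2.5ⁿ ≥ 4 ÷ 0.28 = 100/7.
2.5² = 6.25 falls short of 100/7 but 2.5³ = 15.625 reaches it, so n = 3.

3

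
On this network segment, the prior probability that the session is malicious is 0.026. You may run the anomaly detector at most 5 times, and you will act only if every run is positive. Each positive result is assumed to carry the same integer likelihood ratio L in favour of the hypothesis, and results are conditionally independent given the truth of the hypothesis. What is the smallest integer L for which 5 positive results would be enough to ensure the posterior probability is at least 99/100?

6

Prior odds = 0.026/0.974 = 13/487.
Target odds = 0.99/0.01 = 99.
Need L⁵ ≥ 99 ÷ (13/487) = 48213/13.
5⁵ = 3125 < 48213/13 ≤ 7776 = 6⁵, so L = 6.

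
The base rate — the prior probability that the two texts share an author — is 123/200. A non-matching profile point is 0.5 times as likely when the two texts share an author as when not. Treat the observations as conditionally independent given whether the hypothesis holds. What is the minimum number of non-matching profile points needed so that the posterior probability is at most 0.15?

Prior odds = 0.615/0.385 = 123/77.
Likelihood ratio per non-matching profile point = 0.5.
Target odds: 0.15 ÷ 0.85 = 3/17.
Require 0.5ⁿ ≤ 3/17 ÷ (123/77) = 77/697.
0.5³ = 0.125 is still above 77/697 but 0.5⁴ = 0.0625 is at or below it, so n = 4.

4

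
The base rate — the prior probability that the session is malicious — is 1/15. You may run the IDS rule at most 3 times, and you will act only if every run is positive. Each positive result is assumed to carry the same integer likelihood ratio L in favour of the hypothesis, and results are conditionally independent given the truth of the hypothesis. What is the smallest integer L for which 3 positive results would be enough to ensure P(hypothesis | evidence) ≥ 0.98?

Prior odds = (1/15)/(14/15) = 1/14.
Target odds = 0.98/0.02 = 49.
Need L³ ≥ 49 ÷ (1/14) = 686.
8³ = 512 < 686 ≤ 729 = 9³, so L = 9.

9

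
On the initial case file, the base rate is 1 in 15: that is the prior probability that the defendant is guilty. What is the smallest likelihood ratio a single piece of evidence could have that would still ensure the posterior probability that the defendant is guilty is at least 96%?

336

Prior odds = (1/15)/(14/15) = 1/14.
Target odds = 0.96/0.04 = 24.
Required Bayes factor = 24 ÷ (1/14) = 336.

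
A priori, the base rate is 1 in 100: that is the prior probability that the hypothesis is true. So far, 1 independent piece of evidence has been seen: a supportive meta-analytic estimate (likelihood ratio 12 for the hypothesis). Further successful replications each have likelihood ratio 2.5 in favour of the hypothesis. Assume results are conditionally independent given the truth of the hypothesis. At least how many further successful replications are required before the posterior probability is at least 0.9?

Prior odds = 0.01/0.99 = 1/99.
Bayes factor of the evidence already in hand = 12.
Odds after that evidence = (1/99) × 12 = 4/33.
Target odds = 0.9/0.1 = 9.
Need 2.5ⁿ ≥ 9 ÷ (4/33) = 74.25.
2.5⁴ = 39.0625 falls short of 74.25 but 2.5⁵ = 97.65625 reaches it, so n = 5.

5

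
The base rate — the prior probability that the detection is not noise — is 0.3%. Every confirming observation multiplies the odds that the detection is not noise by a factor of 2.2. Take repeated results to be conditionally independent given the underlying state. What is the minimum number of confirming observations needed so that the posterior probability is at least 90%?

11

Prior odds = 0.003/0.997 = 3/997.
Likelihood ratio per confirming observation = 2.2.
Target posterior odds = 0.9/0.1 = 9.
Require 2.2ⁿ ≥ 9 ÷ (3/997) = 2991.
2.2¹⁰ ≈2655.99 falls short of 2991 but 2.2¹¹ ≈5843.18 reaches it, so n = 11.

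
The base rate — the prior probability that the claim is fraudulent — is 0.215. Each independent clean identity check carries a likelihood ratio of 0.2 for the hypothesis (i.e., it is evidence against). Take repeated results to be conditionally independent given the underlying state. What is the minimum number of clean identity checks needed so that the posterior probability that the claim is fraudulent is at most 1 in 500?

4

Prior odds = 0.215/0.785 = 43/157.
Likelihood ratio per clean identity check = 0.2.
Target odds: 0.002 ÷ 0.998 = 1/499.
Need (43/157) × 0.2ⁿ ≤ 1/499, i.e. 0.2ⁿ ≤ 157/21457.
0.2³ = 0.008 is still above 157/21457 but 0.2⁴ = 0.0016 is at or below it, so n = 4.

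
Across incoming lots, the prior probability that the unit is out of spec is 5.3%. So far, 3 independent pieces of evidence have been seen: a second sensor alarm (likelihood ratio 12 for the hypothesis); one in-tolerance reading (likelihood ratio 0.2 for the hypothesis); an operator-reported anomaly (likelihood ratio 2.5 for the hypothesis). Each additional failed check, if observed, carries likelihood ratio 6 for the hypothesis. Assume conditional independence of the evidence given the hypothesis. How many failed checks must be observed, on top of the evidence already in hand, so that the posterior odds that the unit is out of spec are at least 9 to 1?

Prior odds = 0.053/0.947 = 53/947.
Combined Bayes factor of the evidence already in hand = 12 × 0.2 × 2.5 = 6.
Odds after that evidence = (53/947) × 6 = 318/947.
Target odds = 9.
Need 6ⁿ ≥ 9 ÷ (318/947) = 2841/106.
6¹ = 6 falls short of 2841/106 but 6² = 36 reaches it, so n = 2.

2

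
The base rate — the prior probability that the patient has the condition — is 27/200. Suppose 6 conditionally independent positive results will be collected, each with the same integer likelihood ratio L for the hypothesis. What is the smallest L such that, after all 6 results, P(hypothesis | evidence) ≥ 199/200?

4

Prior odds = 0.135/0.865 = 27/173.
Target odds = 0.995/0.005 = 199.
Need L⁶ ≥ 199 ÷ (27/173) = 34427/27.
3⁶ = 729 < 34427/27 ≤ 4096 = 4⁶, so L = 4.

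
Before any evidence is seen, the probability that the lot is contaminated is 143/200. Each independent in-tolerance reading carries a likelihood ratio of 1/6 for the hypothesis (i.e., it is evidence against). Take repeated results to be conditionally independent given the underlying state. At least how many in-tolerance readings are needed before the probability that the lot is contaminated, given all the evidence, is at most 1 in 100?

4

Prior odds: 0.715 ÷ 0.285 = 143/57.
Likelihood ratio per in-tolerance reading = 1/6.
Target posterior odds = 0.01/0.99 = 1/99.
Need (143/57) × (1/6)ⁿ ≤ 1/99, i.e. (1/6)ⁿ ≤ 19/4719.
(1/6)³ = 1/216 is still above 19/4719 but (1/6)⁴ = 1/1296 is at or below it, so n = 4.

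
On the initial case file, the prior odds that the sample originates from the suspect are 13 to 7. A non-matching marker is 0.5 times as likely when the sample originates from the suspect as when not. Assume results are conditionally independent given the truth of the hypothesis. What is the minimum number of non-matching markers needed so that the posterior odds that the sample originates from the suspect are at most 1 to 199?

Prior odds = 13/7.
Likelihood ratio per non-matching marker = 0.5.
Target odds = 1/199.
Need (13/7) × 0.5ⁿ ≤ 1/199, i.e. 0.5ⁿ ≤ 7/2587.
0.5⁸ = 0.00390625 is still above 7/2587 but 0.5⁹ = 0.001953125 is at or below it, so n = 9.

9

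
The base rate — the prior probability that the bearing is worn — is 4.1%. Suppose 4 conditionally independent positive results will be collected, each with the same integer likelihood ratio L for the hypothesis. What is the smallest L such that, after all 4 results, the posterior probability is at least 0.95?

Prior odds = 0.041/0.959 = 41/959.
Target odds = 0.95/0.05 = 19.
Need L⁴ ≥ 19 ÷ (41/959) = 18221/41.
4⁴ = 256 < 18221/41 ≤ 625 = 5⁴, so L = 5.

5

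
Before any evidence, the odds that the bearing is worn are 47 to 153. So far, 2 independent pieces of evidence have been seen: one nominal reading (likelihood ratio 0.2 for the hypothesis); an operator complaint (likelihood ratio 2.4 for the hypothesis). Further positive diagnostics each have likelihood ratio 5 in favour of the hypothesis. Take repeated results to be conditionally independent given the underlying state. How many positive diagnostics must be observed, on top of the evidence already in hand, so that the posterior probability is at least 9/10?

Prior odds = 47/153.
Combined Bayes factor of the evidence already in hand = 0.2 × 2.4 = 0.48.
Odds after that evidence = (47/153) × 0.48 = 188/1275.
Target odds = 0.9/0.1 = 9.
Need 5ⁿ ≥ 9 ÷ (188/1275) = 11475/188.
5² = 25 falls short of 11475/188 but 5³ = 125 reaches it, so n = 3.

3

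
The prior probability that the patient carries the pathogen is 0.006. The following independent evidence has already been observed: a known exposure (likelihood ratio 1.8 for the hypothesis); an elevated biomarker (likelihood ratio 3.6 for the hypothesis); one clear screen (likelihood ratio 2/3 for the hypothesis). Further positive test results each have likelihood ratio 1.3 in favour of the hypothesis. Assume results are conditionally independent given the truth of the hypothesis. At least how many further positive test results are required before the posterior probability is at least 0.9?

23

Prior odds = 0.006/0.994 = 3/497.
Combined Bayes factor of the evidence already in hand = 1.8 × 3.6 × (2/3) = 4.32.
Odds after that evidence = (3/497) × 4.32 = 324/12425.
Target odds = 0.9/0.1 = 9.
Need 1.3ⁿ ≥ 9 ÷ (324/12425) = 12425/36.
1.3²² ≈321.184 falls short of 12425/36 but 1.3²³ ≈417.539 reaches it, so n = 23.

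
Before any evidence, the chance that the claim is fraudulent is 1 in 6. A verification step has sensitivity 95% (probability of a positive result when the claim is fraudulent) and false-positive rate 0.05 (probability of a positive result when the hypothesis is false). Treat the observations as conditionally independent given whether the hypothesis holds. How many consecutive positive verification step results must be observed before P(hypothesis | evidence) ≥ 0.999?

Prior odds = (1/6)/(5/6) = 0.2.
Likelihood ratio of a positive result = 0.95/0.05 = 19.
Target posterior odds = 0.999/0.001 = 999.
Need 0.2 × 19ⁿ ≥ 999, i.e. 19ⁿ ≥ 4995.
19² = 361 falls short of 4995 but 19³ = 6859 reaches it, so n = 3.

3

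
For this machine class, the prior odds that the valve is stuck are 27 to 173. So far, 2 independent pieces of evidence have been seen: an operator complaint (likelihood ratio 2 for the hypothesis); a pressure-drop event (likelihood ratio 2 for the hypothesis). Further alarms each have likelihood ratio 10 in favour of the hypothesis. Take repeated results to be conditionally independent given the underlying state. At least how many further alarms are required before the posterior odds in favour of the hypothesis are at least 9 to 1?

2

Prior odds = 27/173.
Combined Bayes factor of the evidence already in hand = 2 × 2 = 4.
Odds after that evidence = (27/173) × 4 = 108/173.
Target odds = 9.
Need 10ⁿ ≥ 9 ÷ (108/173) = 173/12.
10¹ = 10 falls short of 173/12 but 10² = 100 reaches it, so n = 2.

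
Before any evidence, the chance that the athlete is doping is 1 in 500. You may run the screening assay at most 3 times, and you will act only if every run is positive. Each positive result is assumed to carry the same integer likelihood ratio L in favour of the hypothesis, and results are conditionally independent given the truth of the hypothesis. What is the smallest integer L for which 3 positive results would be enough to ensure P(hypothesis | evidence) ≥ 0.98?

Prior odds = 0.002/0.998 = 1/499.
Target odds = 0.98/0.02 = 49.
Need L³ ≥ 49 ÷ (1/499) = 24451.
29³ = 24389 < 24451 ≤ 27000 = 30³, so L = 30.

30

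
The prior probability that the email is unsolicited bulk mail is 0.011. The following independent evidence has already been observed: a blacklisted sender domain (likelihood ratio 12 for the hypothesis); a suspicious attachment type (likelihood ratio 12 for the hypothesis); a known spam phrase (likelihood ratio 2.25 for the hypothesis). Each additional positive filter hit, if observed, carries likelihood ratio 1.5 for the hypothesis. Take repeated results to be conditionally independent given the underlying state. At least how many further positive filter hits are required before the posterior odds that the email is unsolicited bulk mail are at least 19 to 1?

5

Prior odds = 0.011/0.989 = 11/989.
Combined Bayes factor of the evidence already in hand = 12 × 12 × 2.25 = 324.
Odds after that evidence = (11/989) × 324 = 3564/989.
Target odds = 19.
Need 1.5ⁿ ≥ 19 ÷ (3564/989) = 18791/3564.
1.5⁴ = 5.0625 falls short of 18791/3564 but 1.5⁵ = 7.59375 reaches it, so n = 5.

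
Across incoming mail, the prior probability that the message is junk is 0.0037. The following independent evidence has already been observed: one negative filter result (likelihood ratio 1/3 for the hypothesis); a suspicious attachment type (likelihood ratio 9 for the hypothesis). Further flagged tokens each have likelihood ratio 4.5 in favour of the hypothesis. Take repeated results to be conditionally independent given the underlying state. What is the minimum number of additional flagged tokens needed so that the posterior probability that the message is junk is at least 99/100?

7

Prior odds = 0.0037/0.9963 = 37/9963.
Combined Bayes factor of the evidence already in hand = (1/3) × 9 = 3.
Odds after that evidence = (37/9963) × 3 = 37/3321.
Target odds = 0.99/0.01 = 99.
Need 4.5ⁿ ≥ 99 ÷ (37/3321) = 328779/37.
4.5⁶ = 8303.765625 falls short of 328779/37 but 4.5⁷ = 4782969/128 reaches it, so n = 7.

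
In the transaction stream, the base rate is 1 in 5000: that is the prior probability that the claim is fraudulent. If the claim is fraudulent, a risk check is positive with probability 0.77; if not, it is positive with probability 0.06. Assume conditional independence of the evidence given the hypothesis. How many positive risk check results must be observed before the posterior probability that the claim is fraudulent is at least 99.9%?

7

Prior odds = 0.0002/0.9998 = 1/4999.
Likelihood ratio of a positive = 0.77/0.06 = 77/6.
Target odds: 0.999 ÷ 0.001 = 999.
Require (77/6)ⁿ ≥ 999 ÷ (1/4999) = 4994001.
(77/6)⁶ ≈4.46721e+06 falls short of 4994001 but (77/6)⁷ ≈5.73293e+07 reaches it, so n = 7.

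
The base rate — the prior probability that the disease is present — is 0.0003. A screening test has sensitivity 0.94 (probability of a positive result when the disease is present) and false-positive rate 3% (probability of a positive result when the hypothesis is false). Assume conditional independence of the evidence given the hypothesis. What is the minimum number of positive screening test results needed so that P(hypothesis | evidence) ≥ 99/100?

4

Prior odds: 0.0003 ÷ 0.9997 = 3/9997.
Likelihood ratio of a positive result = 0.94/0.03 = 94/3.
Target odds: 0.99 ÷ 0.01 = 99.
Need (3/9997) × (94/3)ⁿ ≥ 99, i.e. (94/3)ⁿ ≥ 329901.
(94/3)³ = 830584/27 falls short of 329901 but (94/3)⁴ = 78074896/81 reaches it, so n = 4.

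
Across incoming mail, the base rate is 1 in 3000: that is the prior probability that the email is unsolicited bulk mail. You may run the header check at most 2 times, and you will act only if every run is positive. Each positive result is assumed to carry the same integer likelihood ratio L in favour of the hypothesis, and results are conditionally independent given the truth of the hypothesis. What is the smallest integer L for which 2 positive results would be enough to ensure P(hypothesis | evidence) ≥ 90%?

Prior odds = (1/3000)/(2999/3000) = 1/2999.
Target odds = 0.9/0.1 = 9.
Need L² ≥ 9 ÷ (1/2999) = 26991.
164² = 26896 < 26991 ≤ 27225 = 165², so L = 165.

165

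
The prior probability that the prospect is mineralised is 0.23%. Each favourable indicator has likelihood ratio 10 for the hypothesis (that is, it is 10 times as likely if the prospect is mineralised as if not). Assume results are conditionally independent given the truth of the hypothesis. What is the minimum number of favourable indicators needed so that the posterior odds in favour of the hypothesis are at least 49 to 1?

5

Prior odds: 0.0023 ÷ 0.9977 = 23/9977.
Likelihood ratio per favourable indicator = 10.
Target odds = 49.
Need (23/9977) × 10ⁿ ≥ 49, i.e. 10ⁿ ≥ 488873/23.
10⁴ = 10000 falls short of 488873/23 but 10⁵ = 100000 reaches it, so n = 5.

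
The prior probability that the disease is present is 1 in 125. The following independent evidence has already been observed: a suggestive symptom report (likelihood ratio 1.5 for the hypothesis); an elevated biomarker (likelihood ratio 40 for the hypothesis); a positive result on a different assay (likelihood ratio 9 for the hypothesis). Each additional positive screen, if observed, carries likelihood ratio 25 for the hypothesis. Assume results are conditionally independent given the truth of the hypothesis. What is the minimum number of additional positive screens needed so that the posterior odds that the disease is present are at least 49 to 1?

1

Prior odds = 0.008/0.992 = 1/124.
Combined Bayes factor of the evidence already in hand = 1.5 × 40 × 9 = 540.
Odds after that evidence = (1/124) × 540 = 135/31.
Target odds = 49.
Need 25ⁿ ≥ 49 ÷ (135/31) = 1519/135.
25¹ = 25, which meets the required 1519/135; so n = 1.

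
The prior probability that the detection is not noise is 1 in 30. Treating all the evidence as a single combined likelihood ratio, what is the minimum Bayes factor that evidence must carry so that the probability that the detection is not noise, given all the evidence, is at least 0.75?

Prior odds = (1/30)/(29/30) = 1/29.
Target odds = 0.75/0.25 = 3.
Required Bayes factor = 3 ÷ (1/29) = 87.

87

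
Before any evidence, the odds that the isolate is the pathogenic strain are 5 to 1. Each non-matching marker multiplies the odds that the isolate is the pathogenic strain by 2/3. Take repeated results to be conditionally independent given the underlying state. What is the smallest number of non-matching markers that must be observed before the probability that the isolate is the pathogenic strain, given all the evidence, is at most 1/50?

Prior odds = 5.
Likelihood ratio per non-matching marker = 2/3.
Target posterior odds = 0.02/0.98 = 1/49.
Need 5 × (2/3)ⁿ ≤ 1/49, i.e. (2/3)ⁿ ≤ 1/245.
(2/3)¹³ = 8192/1594323 is still above 1/245 but (2/3)¹⁴ = 16384/4782969 is at or below it, so n = 14.

14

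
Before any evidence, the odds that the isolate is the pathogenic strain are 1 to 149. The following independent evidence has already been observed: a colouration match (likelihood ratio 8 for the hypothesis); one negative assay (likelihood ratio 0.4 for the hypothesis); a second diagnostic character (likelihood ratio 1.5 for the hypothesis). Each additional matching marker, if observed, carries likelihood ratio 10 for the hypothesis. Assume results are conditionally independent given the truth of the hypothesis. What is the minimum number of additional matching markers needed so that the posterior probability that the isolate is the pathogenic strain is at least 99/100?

Prior odds = 1/149.
Combined Bayes factor of the evidence already in hand = 8 × 0.4 × 1.5 = 4.8.
Odds after that evidence = (1/149) × 4.8 = 24/745.
Target odds = 0.99/0.01 = 99.
Need 10ⁿ ≥ 99 ÷ (24/745) = 3073.125.
10³ = 1000 falls short of 3073.125 but 10⁴ = 10000 reaches it, so n = 4.

4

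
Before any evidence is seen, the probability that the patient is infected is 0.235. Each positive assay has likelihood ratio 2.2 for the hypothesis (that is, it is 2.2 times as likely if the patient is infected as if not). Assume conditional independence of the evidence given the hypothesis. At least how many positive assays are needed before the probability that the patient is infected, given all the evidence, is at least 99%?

Prior odds: 0.235 ÷ 0.765 = 47/153.
Likelihood ratio per positive assay = 2.2.
Target odds: 0.99 ÷ 0.01 = 99.
Need (47/153) × 2.2ⁿ ≥ 99, i.e. 2.2ⁿ ≥ 15147/47.
2.2⁷ = 19487171/78125 falls short of 15147/47 but 2.2⁸ = 214358881/390625 reaches it, so n = 8.

8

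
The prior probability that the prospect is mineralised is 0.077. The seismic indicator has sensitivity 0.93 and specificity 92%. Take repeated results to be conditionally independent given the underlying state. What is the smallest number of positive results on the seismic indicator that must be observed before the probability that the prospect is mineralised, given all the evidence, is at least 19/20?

3

Prior odds: 0.077 ÷ 0.923 = 77/923.
False-positive rate = 1 − 0.92 = 0.08; likelihood ratio of a positive = 0.93/0.08 = 11.625.
Target posterior odds = 0.95/0.05 = 19.
Need (77/923) × 11.625ⁿ ≥ 19, i.e. 11.625ⁿ ≥ 17537/77.
11.625² = 135.140625 falls short of 17537/77 but 11.625³ = 804357/512 reaches it, so n = 3.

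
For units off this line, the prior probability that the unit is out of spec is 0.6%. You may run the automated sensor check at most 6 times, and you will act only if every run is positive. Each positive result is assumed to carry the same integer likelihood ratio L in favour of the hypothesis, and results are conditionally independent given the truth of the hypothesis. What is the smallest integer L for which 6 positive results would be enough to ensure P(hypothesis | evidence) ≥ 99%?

6

Prior odds = 0.006/0.994 = 3/497.
Target odds = 0.99/0.01 = 99.
Need L⁶ ≥ 99 ÷ (3/497) = 16401.
5⁶ = 15625 < 16401 ≤ 46656 = 6⁶, so L = 6.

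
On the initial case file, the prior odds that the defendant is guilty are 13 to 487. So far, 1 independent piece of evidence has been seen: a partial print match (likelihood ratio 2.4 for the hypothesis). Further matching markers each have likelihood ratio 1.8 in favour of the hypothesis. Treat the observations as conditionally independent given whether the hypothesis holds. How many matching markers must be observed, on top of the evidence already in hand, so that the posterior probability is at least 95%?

10

Prior odds = 13/487.
Bayes factor of the evidence already in hand = 2.4.
Odds after that evidence = (13/487) × 2.4 = 156/2435.
Target odds = 0.95/0.05 = 19.
Need 1.8ⁿ ≥ 19 ÷ (156/2435) = 46265/156.
1.8⁹ = 387420489/1953125 falls short of 46265/156 but 1.8¹⁰ ≈357.047 reaches it, so n = 10.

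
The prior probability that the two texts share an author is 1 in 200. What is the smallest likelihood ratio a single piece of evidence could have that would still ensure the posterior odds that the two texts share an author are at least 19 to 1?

3781

Prior odds = 0.005/0.995 = 1/199.
Target odds = 19.
Required Bayes factor = 19 ÷ (1/199) = 3781.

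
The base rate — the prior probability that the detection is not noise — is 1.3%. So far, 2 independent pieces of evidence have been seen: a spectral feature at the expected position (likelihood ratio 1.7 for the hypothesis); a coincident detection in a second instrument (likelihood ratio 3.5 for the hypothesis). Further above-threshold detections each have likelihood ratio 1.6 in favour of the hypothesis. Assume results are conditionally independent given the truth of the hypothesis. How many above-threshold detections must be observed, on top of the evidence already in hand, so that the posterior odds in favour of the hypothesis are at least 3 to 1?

Prior odds = 0.013/0.987 = 13/987.
Combined Bayes factor of the evidence already in hand = 1.7 × 3.5 = 5.95.
Odds after that evidence = (13/987) × 5.95 = 221/2820.
Target odds = 3.
Need 1.6ⁿ ≥ 3 ÷ (221/2820) = 8460/221.
1.6⁷ = 2097152/78125 falls short of 8460/221 but 1.6⁸ = 16777216/390625 reaches it, so n = 8.

8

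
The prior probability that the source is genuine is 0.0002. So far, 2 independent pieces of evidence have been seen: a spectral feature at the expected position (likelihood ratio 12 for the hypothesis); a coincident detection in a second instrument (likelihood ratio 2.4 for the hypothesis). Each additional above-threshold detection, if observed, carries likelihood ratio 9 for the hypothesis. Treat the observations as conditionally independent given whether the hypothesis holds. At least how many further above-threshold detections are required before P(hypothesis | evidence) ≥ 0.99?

5

Prior odds = 0.0002/0.9998 = 1/4999.
Combined Bayes factor of the evidence already in hand = 12 × 2.4 = 28.8.
Odds after that evidence = (1/4999) × 28.8 = 144/24995.
Target odds = 0.99/0.01 = 99.
Need 9ⁿ ≥ 99 ÷ (144/24995) = 17184.0625.
9⁴ = 6561 falls short of 17184.0625 but 9⁵ = 59049 reaches it, so n = 5.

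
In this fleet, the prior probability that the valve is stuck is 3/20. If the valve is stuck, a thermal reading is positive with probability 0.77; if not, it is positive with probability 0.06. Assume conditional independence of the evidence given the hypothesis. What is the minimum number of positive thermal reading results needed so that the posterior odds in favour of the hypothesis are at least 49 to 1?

3

Prior odds = 0.15/0.85 = 3/17.
Likelihood ratio of a positive = 0.77/0.06 = 77/6.
Target odds = 49.
Require (77/6)ⁿ ≥ 49 ÷ (3/17) = 833/3.
(77/6)² = 5929/36 falls short of 833/3 but (77/6)³ = 456533/216 reaches it, so n = 3.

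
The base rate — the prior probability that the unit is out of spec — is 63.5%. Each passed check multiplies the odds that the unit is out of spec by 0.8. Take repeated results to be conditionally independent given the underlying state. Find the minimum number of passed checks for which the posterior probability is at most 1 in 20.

16

Prior odds: 0.635 ÷ 0.365 = 127/73.
Likelihood ratio per passed check = 0.8.
Target odds: 0.05 ÷ 0.95 = 1/19.
Need (127/73) × 0.8ⁿ ≤ 1/19, i.e. 0.8ⁿ ≤ 73/2413.
0.8¹⁵ ≈0.0351844 is still above 73/2413 but 0.8¹⁶ ≈0.0281475 is at or below it, so n = 16.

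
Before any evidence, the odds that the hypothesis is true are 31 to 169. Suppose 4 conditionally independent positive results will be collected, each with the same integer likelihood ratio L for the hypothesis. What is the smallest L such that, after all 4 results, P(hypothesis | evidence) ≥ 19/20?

Prior odds = 31/169.
Target odds = 0.95/0.05 = 19.
Need L⁴ ≥ 19 ÷ (31/169) = 3211/31.
3⁴ = 81 < 3211/31 ≤ 256 = 4⁴, so L = 4.

4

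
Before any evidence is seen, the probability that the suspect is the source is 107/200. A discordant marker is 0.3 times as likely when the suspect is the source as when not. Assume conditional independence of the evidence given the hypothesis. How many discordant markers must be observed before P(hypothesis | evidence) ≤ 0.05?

3

Prior odds: 0.535 ÷ 0.465 = 107/93.
Likelihood ratio per discordant marker = 0.3.
Target posterior odds = 0.05/0.95 = 1/19.
Need (107/93) × 0.3ⁿ ≤ 1/19, i.e. 0.3ⁿ ≤ 93/2033.
0.3² = 0.09 is still above 93/2033 but 0.3³ = 0.027 is at or below it, so n = 3.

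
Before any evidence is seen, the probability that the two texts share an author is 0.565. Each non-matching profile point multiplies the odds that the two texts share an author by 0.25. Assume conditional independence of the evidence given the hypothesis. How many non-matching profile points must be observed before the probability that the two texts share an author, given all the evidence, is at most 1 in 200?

5

Prior odds = 0.565/0.435 = 113/87.
Likelihood ratio per non-matching profile point = 0.25.
Target posterior odds = 0.005/0.995 = 1/199.
Require 0.25ⁿ ≤ 1/199 ÷ (113/87) = 87/22487.
0.25⁴ = 0.00390625 is still above 87/22487 but 0.25⁵ = 1/1024 is at or below it, so n = 5.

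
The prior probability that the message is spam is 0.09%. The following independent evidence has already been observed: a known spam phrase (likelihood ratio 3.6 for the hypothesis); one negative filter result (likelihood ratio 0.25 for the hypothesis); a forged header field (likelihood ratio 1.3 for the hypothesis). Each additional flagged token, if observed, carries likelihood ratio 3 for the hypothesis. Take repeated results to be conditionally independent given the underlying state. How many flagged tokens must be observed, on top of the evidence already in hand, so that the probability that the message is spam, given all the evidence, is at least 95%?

9

Prior odds = 0.0009/0.9991 = 9/9991.
Combined Bayes factor of the evidence already in hand = 3.6 × 0.25 × 1.3 = 1.17.
Odds after that evidence = (9/9991) × 1.17 = 1053/999100.
Target odds = 0.95/0.05 = 19.
Need 3ⁿ ≥ 19 ÷ (1053/999100) = 18982900/1053.
3⁸ = 6561 falls short of 18982900/1053 but 3⁹ = 19683 reaches it, so n = 9.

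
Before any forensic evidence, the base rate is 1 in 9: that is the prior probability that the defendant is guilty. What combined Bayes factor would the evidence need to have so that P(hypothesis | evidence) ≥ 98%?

Prior odds = (1/9)/(8/9) = 0.125.
Target odds = 0.98/0.02 = 49.
Required Bayes factor = 49 ÷ 0.125 = 392.

392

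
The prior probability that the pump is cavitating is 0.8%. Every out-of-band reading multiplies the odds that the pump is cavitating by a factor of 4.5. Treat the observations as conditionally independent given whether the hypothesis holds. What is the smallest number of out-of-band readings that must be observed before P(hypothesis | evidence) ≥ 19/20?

Prior odds: 0.008 ÷ 0.992 = 1/124.
Likelihood ratio per out-of-band reading = 4.5.
Target odds: 0.95 ÷ 0.05 = 19.
Need (1/124) × 4.5ⁿ ≥ 19, i.e. 4.5ⁿ ≥ 2356.
4.5⁵ = 1845.28125 falls short of 2356 but 4.5⁶ = 8303.765625 reaches it, so n = 6.

6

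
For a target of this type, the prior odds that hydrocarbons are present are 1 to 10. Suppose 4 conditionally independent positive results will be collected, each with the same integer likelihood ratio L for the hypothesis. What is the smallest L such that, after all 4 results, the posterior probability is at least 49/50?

5

Prior odds = 0.1.
Target odds = 0.98/0.02 = 49.
Need L⁴ ≥ 49 ÷ 0.1 = 490.
4⁴ = 256 < 490 ≤ 625 = 5⁴, so L = 5.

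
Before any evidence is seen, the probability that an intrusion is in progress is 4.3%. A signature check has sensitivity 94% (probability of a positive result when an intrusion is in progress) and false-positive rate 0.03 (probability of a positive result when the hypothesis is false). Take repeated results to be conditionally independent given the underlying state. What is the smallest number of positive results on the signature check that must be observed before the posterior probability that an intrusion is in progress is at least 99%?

Prior odds = 0.043/0.957 = 43/957.
Likelihood ratio of a positive result = 0.94/0.03 = 94/3.
Target posterior odds = 0.99/0.01 = 99.
Require (94/3)ⁿ ≥ 99 ÷ (43/957) = 94743/43.
(94/3)² = 8836/9 falls short of 94743/43 but (94/3)³ = 830584/27 reaches it, so n = 3.

3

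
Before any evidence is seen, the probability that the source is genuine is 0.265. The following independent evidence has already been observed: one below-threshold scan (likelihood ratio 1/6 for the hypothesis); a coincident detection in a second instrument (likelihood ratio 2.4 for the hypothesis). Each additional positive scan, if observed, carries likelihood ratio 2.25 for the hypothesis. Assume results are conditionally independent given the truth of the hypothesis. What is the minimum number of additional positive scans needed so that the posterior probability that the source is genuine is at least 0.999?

11

Prior odds = 0.265/0.735 = 53/147.
Combined Bayes factor of the evidence already in hand = (1/6) × 2.4 = 0.4.
Odds after that evidence = (53/147) × 0.4 = 106/735.
Target odds = 0.999/0.001 = 999.
Need 2.25ⁿ ≥ 999 ÷ (106/735) = 734265/106.
2.25¹⁰ ≈3325.26 falls short of 734265/106 but 2.25¹¹ ≈7481.83 reaches it, so n = 11.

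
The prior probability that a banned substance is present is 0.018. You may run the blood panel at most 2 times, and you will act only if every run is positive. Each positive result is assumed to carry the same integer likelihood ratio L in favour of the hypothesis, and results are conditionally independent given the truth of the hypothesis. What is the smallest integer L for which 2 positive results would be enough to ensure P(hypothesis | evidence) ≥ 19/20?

33

Prior odds = 0.018/0.982 = 9/491.
Target odds = 0.95/0.05 = 19.
Need L² ≥ 19 ÷ (9/491) = 9329/9.
32² = 1024 < 9329/9 ≤ 1089 = 33², so L = 33.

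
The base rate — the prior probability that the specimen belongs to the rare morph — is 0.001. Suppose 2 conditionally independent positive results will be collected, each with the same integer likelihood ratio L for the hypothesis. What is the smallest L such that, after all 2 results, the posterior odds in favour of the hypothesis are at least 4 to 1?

Prior odds = 0.001/0.999 = 1/999.
Target odds = 4.
Need L² ≥ 4 ÷ (1/999) = 3996.
63² = 3969 < 3996 ≤ 4096 = 64², so L = 64.

64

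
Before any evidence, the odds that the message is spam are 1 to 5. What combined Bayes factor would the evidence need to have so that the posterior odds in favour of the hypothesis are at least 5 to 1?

25

Prior odds = 0.2.
Target odds = 5.
Required Bayes factor = 5 ÷ 0.2 = 25.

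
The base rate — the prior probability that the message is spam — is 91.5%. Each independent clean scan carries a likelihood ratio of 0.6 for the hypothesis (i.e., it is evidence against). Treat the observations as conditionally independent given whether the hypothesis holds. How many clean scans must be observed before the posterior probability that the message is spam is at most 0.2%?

17

Prior odds: 0.915 ÷ 0.085 = 183/17.
Likelihood ratio per clean scan = 0.6.
Target posterior odds = 0.002/0.998 = 1/499.
Need (183/17) × 0.6ⁿ ≤ 1/499, i.e. 0.6ⁿ ≤ 17/91317.
0.6¹⁶ ≈0.000282111 is still above 17/91317 but 0.6¹⁷ ≈0.000169267 is at or below it, so n = 17.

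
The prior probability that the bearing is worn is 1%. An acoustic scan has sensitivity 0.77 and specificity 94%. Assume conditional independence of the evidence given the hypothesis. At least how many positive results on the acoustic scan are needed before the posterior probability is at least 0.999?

5

Prior odds: 0.01 ÷ 0.99 = 1/99.
False-positive rate = 1 − 0.94 = 0.06; likelihood ratio of a positive = 0.77/0.06 = 77/6.
Target posterior odds = 0.999/0.001 = 999.
Require (77/6)ⁿ ≥ 999 ÷ (1/99) = 98901.
(77/6)⁴ = 35153041/1296 falls short of 98901 but (77/6)⁵ ≈348095 reaches it, so n = 5.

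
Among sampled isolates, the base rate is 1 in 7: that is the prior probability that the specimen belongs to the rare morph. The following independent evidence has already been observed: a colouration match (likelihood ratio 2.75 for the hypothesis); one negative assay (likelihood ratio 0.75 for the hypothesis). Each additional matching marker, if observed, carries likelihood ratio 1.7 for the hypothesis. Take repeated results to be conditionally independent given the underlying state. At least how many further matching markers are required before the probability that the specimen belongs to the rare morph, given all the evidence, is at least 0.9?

7

Prior odds = (1/7)/(6/7) = 1/6.
Combined Bayes factor of the evidence already in hand = 2.75 × 0.75 = 2.0625.
Odds after that evidence = (1/6) × 2.0625 = 0.34375.
Target odds = 0.9/0.1 = 9.
Need 1.7ⁿ ≥ 9 ÷ 0.34375 = 288/11.
1.7⁶ = 24137569/1000000 falls short of 288/11 but 1.7⁷ = 410338673/10000000 reaches it, so n = 7.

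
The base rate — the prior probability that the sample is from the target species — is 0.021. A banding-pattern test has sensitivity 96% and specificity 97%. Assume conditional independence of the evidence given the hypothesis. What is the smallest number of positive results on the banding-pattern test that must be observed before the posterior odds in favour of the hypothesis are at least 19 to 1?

2

Prior odds: 0.021 ÷ 0.979 = 21/979.
False-positive rate = 1 − 0.97 = 0.03; likelihood ratio of a positive = 0.96/0.03 = 32.
Target odds = 19.
Need (21/979) × 32ⁿ ≥ 19, i.e. 32ⁿ ≥ 18601/21.
32¹ = 32 falls short of 18601/21 but 32² = 1024 reaches it, so n = 2.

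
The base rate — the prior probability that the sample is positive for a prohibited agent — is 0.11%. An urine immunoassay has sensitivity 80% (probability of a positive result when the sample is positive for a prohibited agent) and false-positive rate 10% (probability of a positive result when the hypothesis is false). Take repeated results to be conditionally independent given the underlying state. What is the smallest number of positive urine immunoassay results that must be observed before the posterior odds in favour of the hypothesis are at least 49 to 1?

Prior odds: 0.0011 ÷ 0.9989 = 11/9989.
Likelihood ratio of a positive result = 0.8/0.1 = 8.
Target odds = 49.
Require 8ⁿ ≥ 49 ÷ (11/9989) = 489461/11.
8⁵ = 32768 falls short of 489461/11 but 8⁶ = 262144 reaches it, so n = 6.

6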